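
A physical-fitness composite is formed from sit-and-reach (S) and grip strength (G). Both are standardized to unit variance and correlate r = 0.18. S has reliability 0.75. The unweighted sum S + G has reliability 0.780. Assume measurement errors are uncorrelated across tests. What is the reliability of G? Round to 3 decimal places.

0.731

Var(S+G) = 2 + 2·0.18 = 2.360.
True-score variance = ρ_S + ρ_G + 2·0.18, so 0.780 = (0.75 + ρ_G + 0.36) / 2.360.
ρ_G = 0.780·2.360 − 0.75 − 0.36 = 0.731.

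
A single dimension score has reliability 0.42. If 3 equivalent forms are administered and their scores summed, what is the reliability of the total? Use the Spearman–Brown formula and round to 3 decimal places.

0.685

ρ_k = kρ / (1 + (k−1)ρ) = 3·0.42 / (1 + 2·0.42) = 1.260 / 1.840 = 0.685.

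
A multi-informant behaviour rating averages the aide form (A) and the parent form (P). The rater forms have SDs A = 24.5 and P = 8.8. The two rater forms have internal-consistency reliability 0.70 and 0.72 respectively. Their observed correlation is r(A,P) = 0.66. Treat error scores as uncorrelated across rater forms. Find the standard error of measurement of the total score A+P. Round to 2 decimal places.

14.20

Var(total) = 677.69 + 284.592 = 962.282.
True-score variance = 475.932 + 284.592 = 760.524, so reliability = 0.7903.
Error variance = 962.282 − 760.524 = 201.758; SEM = √201.758 = 14.20.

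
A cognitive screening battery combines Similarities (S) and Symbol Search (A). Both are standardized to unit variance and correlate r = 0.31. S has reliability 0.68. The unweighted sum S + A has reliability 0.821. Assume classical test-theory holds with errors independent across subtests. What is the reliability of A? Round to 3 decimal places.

0.851

Var(S+A) = 2 + 2·0.31 = 2.620.
True-score variance = ρ_S + ρ_A + 2·0.31, so 0.821 = (0.68 + ρ_A + 0.62) / 2.620.
ρ_A = 0.821·2.620 − 0.68 − 0.62 = 0.851.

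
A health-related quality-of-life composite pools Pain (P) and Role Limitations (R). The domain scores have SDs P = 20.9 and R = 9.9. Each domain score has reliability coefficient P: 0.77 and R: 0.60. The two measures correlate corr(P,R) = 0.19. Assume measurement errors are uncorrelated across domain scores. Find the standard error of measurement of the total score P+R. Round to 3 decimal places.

Var(total) = 534.82 + 78.6258 = 613.446.
True-score variance = 395.15 + 78.6258 = 473.775, so reliability = 0.7723.
Error variance = 613.446 − 473.775 = 139.67; SEM = √139.67 = 11.818.

11.818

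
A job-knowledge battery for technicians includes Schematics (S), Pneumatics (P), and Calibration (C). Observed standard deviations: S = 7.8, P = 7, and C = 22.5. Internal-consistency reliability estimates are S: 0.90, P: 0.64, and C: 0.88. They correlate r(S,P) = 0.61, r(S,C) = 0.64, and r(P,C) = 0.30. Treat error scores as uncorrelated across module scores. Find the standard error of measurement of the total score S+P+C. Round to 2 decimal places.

9.19

Var(total) = 616.09 + 385.752 = 1001.84.
True-score variance = 531.616 + 385.752 = 917.368, so reliability = 0.9157.
Error variance = 1001.84 − 917.368 = 84.474; SEM = √84.474 = 9.19.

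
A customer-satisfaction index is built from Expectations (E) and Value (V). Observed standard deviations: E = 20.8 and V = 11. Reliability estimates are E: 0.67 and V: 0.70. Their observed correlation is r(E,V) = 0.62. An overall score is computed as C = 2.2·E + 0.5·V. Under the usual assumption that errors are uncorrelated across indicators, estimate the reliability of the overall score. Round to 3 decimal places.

0.713

Var(C) = 2.2²·20.8² + 0.5²·11² + 2·[1.1·20.8·11·0.62] = 2124.23 + 312.083 = 2436.31.
Because errors are independent across components, Cov(Tᵢ,Tⱼ) = Cov(Xᵢ,Xⱼ); the off-diagonal part of the true-score variance is the same as above.
True-score variance = [2.2²·20.8²·0.67 + 0.5²·11²·0.70] + 312.083 = 1424.14 + 312.083 = 1736.22.
Reliability = 1736.22 / 2436.31 = 0.713.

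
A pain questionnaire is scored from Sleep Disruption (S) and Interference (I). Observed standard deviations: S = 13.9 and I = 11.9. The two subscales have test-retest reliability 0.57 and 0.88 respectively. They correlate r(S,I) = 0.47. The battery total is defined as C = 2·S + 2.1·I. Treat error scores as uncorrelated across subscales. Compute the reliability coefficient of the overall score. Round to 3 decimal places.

0.801

Var(C) = 2²·13.9² + 2.1²·11.9² + 2·[4.2·13.9·11.9·0.47] = 1397.34 + 653.039 = 2050.38.
With uncorrelated errors the cross-covariances are all true-score covariance, so they carry over unchanged; only the diagonal terms shrink to ρᵢσᵢ².
True-score variance = [2²·13.9²·0.57 + 2.1²·11.9²·0.88] + 653.039 = 990.079 + 653.039 = 1643.12.
Reliability = 1643.12 / 2050.38 = 0.801.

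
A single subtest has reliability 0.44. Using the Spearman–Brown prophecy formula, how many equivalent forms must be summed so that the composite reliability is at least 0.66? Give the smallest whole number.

3

k ≥ ρ*(1−ρ₁)/(ρ₁(1−ρ*)) = 0.66·0.56 / (0.44·0.34) = 2.471.
Smallest integer k = 3.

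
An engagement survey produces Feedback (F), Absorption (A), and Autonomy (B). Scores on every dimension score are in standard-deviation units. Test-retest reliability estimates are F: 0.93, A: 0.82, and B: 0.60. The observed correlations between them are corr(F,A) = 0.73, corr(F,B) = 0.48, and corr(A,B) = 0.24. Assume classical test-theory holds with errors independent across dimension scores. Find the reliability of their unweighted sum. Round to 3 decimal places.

Var(F+A+B) = 3 + 2·[0.73 + 0.48 + 0.24] = 3 + 2.9 = 5.9.
Because errors are independent across components, Cov(Tᵢ,Tⱼ) = Cov(Xᵢ,Xⱼ); the off-diagonal part of the true-score variance is the same as above.
True-score variance = [0.93 + 0.82 + 0.60] + 2.9 = 2.35 + 2.9 = 5.25.
Reliability = 5.25 / 5.9 = 0.890.

0.890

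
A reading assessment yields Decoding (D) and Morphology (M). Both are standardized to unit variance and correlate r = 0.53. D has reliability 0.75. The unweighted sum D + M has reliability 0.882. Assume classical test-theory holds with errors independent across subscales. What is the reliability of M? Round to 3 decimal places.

Var(D+M) = 2 + 2·0.53 = 3.060.
True-score variance = ρ_D + ρ_M + 2·0.53, so 0.882 = (0.75 + ρ_M + 1.06) / 3.060.
ρ_M = 0.882·3.060 − 0.75 − 1.06 = 0.889.

0.889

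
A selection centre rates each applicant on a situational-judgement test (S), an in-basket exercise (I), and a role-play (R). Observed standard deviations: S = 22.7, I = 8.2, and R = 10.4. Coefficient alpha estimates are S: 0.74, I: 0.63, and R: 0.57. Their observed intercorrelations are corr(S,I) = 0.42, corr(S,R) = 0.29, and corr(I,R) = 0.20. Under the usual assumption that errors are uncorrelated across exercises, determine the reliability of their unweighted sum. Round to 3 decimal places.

0.798

Var(S+I+R) = 22.7² + 8.2² + 10.4² + 2·[22.7·8.2·0.42 + 22.7·10.4·0.29 + 8.2·10.4·0.20] = 690.69 + 327.396 = 1018.09.
With uncorrelated errors the cross-covariances are all true-score covariance, so they carry over unchanged; only the diagonal terms shrink to ρᵢσᵢ².
True-score variance = [22.7²·0.74 + 8.2²·0.63 + 10.4²·0.57] + 327.396 = 485.327 + 327.396 = 812.723.
Reliability = 812.723 / 1018.09 = 0.798.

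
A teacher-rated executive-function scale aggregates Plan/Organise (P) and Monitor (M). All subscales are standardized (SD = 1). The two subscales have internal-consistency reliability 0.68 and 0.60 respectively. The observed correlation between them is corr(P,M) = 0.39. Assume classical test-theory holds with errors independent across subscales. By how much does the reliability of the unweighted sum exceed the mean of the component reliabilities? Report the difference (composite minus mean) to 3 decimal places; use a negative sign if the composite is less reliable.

0.101

Var(sum) = 2 + 0.78 = 2.78; true-score variance = 1.28 + 0.78 = 2.06; composite reliability = 0.7410.
Mean component reliability = 0.6400.
Difference = 0.7410 − 0.6400 = 0.101.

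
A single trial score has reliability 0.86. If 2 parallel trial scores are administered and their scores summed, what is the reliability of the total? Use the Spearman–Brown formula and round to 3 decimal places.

0.925

ρ_k = kρ / (1 + (k−1)ρ) = 2·0.86 / (1 + 1·0.86) = 1.720 / 1.860 = 0.925.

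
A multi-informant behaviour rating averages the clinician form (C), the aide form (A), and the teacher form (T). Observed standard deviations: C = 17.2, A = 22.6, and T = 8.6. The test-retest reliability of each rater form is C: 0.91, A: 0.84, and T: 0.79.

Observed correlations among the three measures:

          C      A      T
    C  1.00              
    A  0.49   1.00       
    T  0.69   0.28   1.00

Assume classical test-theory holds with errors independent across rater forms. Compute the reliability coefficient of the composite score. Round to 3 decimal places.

0.921

Var(C+A+T) = 17.2² + 22.6² + 8.6² + 2·[17.2·22.6·0.49 + 17.2·8.6·0.69 + 22.6·8.6·0.28] = 880.56 + 693.917 = 1574.48.
Because errors are independent across components, Cov(Tᵢ,Tⱼ) = Cov(Xᵢ,Xⱼ); the off-diagonal part of the true-score variance is the same as above.
True-score variance = [17.2²·0.91 + 22.6²·0.84 + 8.6²·0.79] + 693.917 = 756.681 + 693.917 = 1450.6.
Reliability = 1450.6 / 1574.48 = 0.921.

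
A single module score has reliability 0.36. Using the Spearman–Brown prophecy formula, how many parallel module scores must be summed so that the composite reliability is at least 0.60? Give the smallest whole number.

k ≥ ρ*(1−ρ₁)/(ρ₁(1−ρ*)) = 0.60·0.64 / (0.36·0.40) = 2.667.
Smallest integer k = 3.

3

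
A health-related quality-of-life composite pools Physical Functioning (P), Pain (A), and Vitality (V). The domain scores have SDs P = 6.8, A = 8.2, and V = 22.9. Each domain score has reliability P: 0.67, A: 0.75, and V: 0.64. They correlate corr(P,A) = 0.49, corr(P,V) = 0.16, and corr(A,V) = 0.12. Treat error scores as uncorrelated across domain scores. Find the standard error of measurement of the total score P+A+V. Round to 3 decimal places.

Var(total) = 637.89 + 149.542 = 787.432.
True-score variance = 417.033 + 149.542 = 566.576, so reliability = 0.7195.
Error variance = 787.432 − 566.576 = 220.857; SEM = √220.857 = 14.861.

14.861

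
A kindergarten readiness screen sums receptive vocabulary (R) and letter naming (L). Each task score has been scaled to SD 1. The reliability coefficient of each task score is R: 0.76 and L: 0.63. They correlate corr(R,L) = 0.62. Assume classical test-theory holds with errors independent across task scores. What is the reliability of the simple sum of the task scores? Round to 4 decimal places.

Var(R+L) = 2 + 2·[0.62] = 2 + 1.24 = 3.24.
Under uncorrelated errors the observed covariances equal the true-score covariances, so only the own-variance terms attenuate.
True-score variance = [0.76 + 0.63] + 1.24 = 1.39 + 1.24 = 2.63.
Reliability = 2.63 / 3.24 = 0.8117.

0.8117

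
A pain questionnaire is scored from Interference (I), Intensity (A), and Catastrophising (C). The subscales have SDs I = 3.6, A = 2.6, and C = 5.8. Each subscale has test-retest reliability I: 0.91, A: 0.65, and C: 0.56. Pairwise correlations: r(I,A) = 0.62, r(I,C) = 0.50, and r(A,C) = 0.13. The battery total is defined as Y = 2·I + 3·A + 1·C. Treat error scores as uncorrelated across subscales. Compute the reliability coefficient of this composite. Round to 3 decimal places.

Var(Y) = 2²·3.6² + 3²·2.6² + 5.8² + 2·[6·3.6·2.6·0.62 + 2·3.6·5.8·0.50 + 3·2.6·5.8·0.13] = 146.32 + 123.161 = 269.481.
With uncorrelated errors the cross-covariances are all true-score covariance, so they carry over unchanged; only the diagonal terms shrink to ρᵢσᵢ².
True-score variance = [2²·3.6²·0.91 + 3²·2.6²·0.65 + 5.8²·0.56] + 123.161 = 105.559 + 123.161 = 228.72.
Reliability = 228.72 / 269.481 = 0.849.

0.849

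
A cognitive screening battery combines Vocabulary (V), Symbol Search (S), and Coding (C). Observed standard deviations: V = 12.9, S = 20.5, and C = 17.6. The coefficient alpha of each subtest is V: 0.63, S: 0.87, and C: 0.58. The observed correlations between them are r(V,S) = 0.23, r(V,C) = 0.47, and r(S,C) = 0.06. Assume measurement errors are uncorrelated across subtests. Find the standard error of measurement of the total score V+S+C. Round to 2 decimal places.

Var(total) = 896.42 + 378.361 = 1274.78.
True-score variance = 650.117 + 378.361 = 1028.48, so reliability = 0.8068.
Error variance = 1274.78 − 1028.48 = 246.303; SEM = √246.303 = 15.69.

15.69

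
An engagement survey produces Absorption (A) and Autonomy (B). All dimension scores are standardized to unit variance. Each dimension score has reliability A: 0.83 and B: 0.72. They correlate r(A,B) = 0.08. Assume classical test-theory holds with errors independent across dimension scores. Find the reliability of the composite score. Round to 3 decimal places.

Var(A+B) = 2 + 2·[0.08] = 2 + 0.16 = 2.16.
With uncorrelated errors the cross-covariances are all true-score covariance, so they carry over unchanged; only the diagonal terms shrink to ρᵢσᵢ².
True-score variance = [0.83 + 0.72] + 0.16 = 1.55 + 0.16 = 1.71.
Reliability = 1.71 / 2.16 = 0.792.

0.792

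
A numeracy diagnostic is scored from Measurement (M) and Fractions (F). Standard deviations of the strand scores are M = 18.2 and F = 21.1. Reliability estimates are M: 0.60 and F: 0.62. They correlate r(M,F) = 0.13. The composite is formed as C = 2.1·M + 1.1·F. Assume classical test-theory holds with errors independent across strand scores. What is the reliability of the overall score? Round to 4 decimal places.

Var(C) = 2.1²·18.2² + 1.1²·21.1² + 2·[2.31·18.2·21.1·0.13] = 1999.47 + 230.642 = 2230.11.
Under uncorrelated errors the observed covariances equal the true-score covariances, so only the own-variance terms attenuate.
True-score variance = [2.1²·18.2²·0.60 + 1.1²·21.1²·0.62] + 230.642 = 1210.46 + 230.642 = 1441.1.
Reliability = 1441.1 / 2230.11 = 0.6462.

0.6462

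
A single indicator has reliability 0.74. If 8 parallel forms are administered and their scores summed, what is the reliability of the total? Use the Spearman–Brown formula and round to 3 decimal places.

0.958

ρ_k = kρ / (1 + (k−1)ρ) = 8·0.74 / (1 + 7·0.74) = 5.920 / 6.180 = 0.958.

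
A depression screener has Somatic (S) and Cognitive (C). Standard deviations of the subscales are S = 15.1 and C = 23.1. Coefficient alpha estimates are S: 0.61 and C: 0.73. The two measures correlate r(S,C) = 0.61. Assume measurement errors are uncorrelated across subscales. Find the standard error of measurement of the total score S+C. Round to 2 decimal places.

Var(total) = 761.62 + 425.548 = 1187.17.
True-score variance = 528.621 + 425.548 = 954.17, so reliability = 0.8037.
Error variance = 1187.17 − 954.17 = 232.999; SEM = √232.999 = 15.26.

15.26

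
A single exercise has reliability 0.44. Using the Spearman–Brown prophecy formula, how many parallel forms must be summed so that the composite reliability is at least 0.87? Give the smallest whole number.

9

k ≥ ρ*(1−ρ₁)/(ρ₁(1−ρ*)) = 0.87·0.56 / (0.44·0.13) = 8.517.
Smallest integer k = 9.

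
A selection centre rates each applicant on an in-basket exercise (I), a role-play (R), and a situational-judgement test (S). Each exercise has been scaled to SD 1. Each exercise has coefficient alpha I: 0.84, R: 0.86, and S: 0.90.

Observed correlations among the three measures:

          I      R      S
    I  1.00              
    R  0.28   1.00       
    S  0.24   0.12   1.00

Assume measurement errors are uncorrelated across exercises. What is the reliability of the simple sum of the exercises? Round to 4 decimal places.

0.9065

Var(I+R+S) = 3 + 2·[0.28 + 0.24 + 0.12] = 3 + 1.28 = 4.28.
With uncorrelated errors the cross-covariances are all true-score covariance, so they carry over unchanged; only the diagonal terms shrink to ρᵢσᵢ².
True-score variance = [0.84 + 0.86 + 0.90] + 1.28 = 2.6 + 1.28 = 3.88.
Reliability = 3.88 / 4.28 = 0.9065.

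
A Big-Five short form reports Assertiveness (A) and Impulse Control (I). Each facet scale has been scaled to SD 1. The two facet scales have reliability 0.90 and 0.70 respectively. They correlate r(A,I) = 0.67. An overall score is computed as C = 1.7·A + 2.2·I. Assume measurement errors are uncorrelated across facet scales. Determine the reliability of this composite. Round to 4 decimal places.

Var(C) = 1.7² + 2.2² + 2·[3.74·0.67] = 7.73 + 5.0116 = 12.7416.
Under uncorrelated errors the observed covariances equal the true-score covariances, so only the own-variance terms attenuate.
True-score variance = [1.7²·0.90 + 2.2²·0.70] + 5.0116 = 5.989 + 5.0116 = 11.0006.
Reliability = 11.0006 / 12.7416 = 0.8634.

0.8634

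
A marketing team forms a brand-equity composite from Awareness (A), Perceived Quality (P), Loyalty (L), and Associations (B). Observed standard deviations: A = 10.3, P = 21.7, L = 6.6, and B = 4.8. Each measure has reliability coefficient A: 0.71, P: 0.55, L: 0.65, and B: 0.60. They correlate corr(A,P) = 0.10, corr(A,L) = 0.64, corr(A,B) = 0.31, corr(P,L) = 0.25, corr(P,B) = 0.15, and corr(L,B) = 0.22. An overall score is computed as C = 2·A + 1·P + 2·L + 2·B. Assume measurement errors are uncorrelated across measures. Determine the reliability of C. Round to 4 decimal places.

0.7818

Var(C) = 2²·10.3² + 21.7² + 2²·6.6² + 2²·4.8² + 2·[2·10.3·21.7·0.10 + 4·10.3·6.6·0.64 + 4·10.3·4.8·0.31 + 2·21.7·6.6·0.25 + 2·21.7·4.8·0.15 + 4·6.6·4.8·0.22] = 1161.65 + 821.546 = 1983.2.
With uncorrelated errors the cross-covariances are all true-score covariance, so they carry over unchanged; only the diagonal terms shrink to ρᵢσᵢ².
True-score variance = [2²·10.3²·0.71 + 21.7²·0.55 + 2²·6.6²·0.65 + 2²·4.8²·0.60] + 821.546 = 728.837 + 821.546 = 1550.38.
Reliability = 1550.38 / 1983.2 = 0.7818.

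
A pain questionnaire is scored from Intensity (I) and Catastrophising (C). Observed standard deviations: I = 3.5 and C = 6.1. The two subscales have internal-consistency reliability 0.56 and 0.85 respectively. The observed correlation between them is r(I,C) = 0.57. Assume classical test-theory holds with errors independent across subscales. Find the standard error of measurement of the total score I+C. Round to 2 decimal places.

3.31

Var(total) = 49.46 + 24.339 = 73.799.
True-score variance = 38.4885 + 24.339 = 62.8275, so reliability = 0.8513.
Error variance = 73.799 − 62.8275 = 10.9715; SEM = √10.9715 = 3.31.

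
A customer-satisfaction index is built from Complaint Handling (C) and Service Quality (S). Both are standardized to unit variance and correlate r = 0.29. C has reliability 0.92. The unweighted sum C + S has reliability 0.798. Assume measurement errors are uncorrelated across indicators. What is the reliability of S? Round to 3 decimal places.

Var(C+S) = 2 + 2·0.29 = 2.580.
True-score variance = ρ_C + ρ_S + 2·0.29, so 0.798 = (0.92 + ρ_S + 0.58) / 2.580.
ρ_S = 0.798·2.580 − 0.92 − 0.58 = 0.559.

0.559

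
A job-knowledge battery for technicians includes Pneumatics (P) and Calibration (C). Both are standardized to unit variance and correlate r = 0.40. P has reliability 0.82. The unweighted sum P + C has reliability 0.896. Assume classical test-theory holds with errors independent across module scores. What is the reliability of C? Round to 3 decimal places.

Var(P+C) = 2 + 2·0.40 = 2.800.
True-score variance = ρ_P + ρ_C + 2·0.40, so 0.896 = (0.82 + ρ_C + 0.80) / 2.800.
ρ_C = 0.896·2.800 − 0.82 − 0.80 = 0.889.

0.889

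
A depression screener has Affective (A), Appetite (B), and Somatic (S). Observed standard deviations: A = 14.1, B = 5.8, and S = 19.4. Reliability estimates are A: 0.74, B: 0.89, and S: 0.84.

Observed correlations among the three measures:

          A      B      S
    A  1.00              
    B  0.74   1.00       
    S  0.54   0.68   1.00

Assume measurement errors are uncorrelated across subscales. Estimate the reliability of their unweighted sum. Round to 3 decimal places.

Var(A+B+S) = 14.1² + 5.8² + 19.4² + 2·[14.1·5.8·0.74 + 14.1·19.4·0.54 + 5.8·19.4·0.68] = 608.81 + 569.485 = 1178.29.
Under uncorrelated errors the observed covariances equal the true-score covariances, so only the own-variance terms attenuate.
True-score variance = [14.1²·0.74 + 5.8²·0.89 + 19.4²·0.84] + 569.485 = 493.201 + 569.485 = 1062.69.
Reliability = 1062.69 / 1178.29 = 0.902.

0.902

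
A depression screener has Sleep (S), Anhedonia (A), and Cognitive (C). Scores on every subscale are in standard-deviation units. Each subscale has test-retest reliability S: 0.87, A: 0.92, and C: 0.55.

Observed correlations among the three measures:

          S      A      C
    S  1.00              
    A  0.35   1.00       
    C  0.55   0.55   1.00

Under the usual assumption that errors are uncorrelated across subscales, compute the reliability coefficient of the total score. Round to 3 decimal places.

Var(S+A+C) = 3 + 2·[0.35 + 0.55 + 0.55] = 3 + 2.9 = 5.9.
With uncorrelated errors the cross-covariances are all true-score covariance, so they carry over unchanged; only the diagonal terms shrink to ρᵢσᵢ².
True-score variance = [0.87 + 0.92 + 0.55] + 2.9 = 2.34 + 2.9 = 5.24.
Reliability = 5.24 / 5.9 = 0.888.

0.888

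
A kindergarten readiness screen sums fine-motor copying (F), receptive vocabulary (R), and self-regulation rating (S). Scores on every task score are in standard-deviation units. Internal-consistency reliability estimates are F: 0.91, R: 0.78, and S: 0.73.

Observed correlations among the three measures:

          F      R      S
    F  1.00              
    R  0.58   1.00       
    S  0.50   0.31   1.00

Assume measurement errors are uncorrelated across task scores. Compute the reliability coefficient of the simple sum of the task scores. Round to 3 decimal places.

Var(F+R+S) = 3 + 2·[0.58 + 0.50 + 0.31] = 3 + 2.78 = 5.78.
Because errors are independent across components, Cov(Tᵢ,Tⱼ) = Cov(Xᵢ,Xⱼ); the off-diagonal part of the true-score variance is the same as above.
True-score variance = [0.91 + 0.78 + 0.73] + 2.78 = 2.42 + 2.78 = 5.2.
Reliability = 5.2 / 5.78 = 0.900.

0.900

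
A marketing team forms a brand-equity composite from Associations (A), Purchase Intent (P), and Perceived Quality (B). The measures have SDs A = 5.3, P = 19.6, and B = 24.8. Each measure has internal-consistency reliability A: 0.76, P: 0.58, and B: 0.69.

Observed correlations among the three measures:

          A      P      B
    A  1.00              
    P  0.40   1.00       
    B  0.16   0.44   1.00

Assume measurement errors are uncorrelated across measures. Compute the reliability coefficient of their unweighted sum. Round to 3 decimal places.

Var(A+P+B) = 5.3² + 19.6² + 24.8² + 2·[5.3·19.6·0.40 + 5.3·24.8·0.16 + 19.6·24.8·0.44] = 1027.29 + 552.915 = 1580.21.
Because errors are independent across components, Cov(Tᵢ,Tⱼ) = Cov(Xᵢ,Xⱼ); the off-diagonal part of the true-score variance is the same as above.
True-score variance = [5.3²·0.76 + 19.6²·0.58 + 24.8²·0.69] + 552.915 = 668.539 + 552.915 = 1221.45.
Reliability = 1221.45 / 1580.21 = 0.773.

0.773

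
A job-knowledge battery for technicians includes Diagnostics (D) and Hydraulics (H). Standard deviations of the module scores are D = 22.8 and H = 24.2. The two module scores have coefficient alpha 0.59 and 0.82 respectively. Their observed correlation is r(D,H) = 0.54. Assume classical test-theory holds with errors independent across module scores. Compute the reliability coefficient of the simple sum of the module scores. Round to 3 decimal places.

Var(D+H) = 22.8² + 24.2² + 2·[22.8·24.2·0.54] = 1105.48 + 595.901 = 1701.38.
Under uncorrelated errors the observed covariances equal the true-score covariances, so only the own-variance terms attenuate.
True-score variance = [22.8²·0.59 + 24.2²·0.82] + 595.901 = 786.93 + 595.901 = 1382.83.
Reliability = 1382.83 / 1701.38 = 0.813.

0.813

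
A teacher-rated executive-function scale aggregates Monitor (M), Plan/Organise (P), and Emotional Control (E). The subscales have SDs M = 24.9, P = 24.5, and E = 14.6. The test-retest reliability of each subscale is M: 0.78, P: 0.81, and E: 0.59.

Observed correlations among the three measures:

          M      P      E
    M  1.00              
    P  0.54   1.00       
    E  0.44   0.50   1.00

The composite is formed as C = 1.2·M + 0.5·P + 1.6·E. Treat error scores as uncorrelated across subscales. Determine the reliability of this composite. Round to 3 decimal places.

0.844

Var(C) = 1.2²·24.9² + 0.5²·24.5² + 1.6²·14.6² + 2·[0.6·24.9·24.5·0.54 + 1.92·24.9·14.6·0.44 + 0.8·24.5·14.6·0.50] = 1588.57 + 1295.71 = 2884.28.
With uncorrelated errors the cross-covariances are all true-score covariance, so they carry over unchanged; only the diagonal terms shrink to ρᵢσᵢ².
True-score variance = [1.2²·24.9²·0.78 + 0.5²·24.5²·0.81 + 1.6²·14.6²·0.59] + 1295.71 = 1139.9 + 1295.71 = 2435.61.
Reliability = 2435.61 / 2884.28 = 0.844.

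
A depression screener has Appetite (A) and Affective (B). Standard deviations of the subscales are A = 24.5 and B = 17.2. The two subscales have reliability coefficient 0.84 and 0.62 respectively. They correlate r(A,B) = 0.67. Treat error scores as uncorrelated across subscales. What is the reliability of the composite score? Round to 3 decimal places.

0.857

Var(A+B) = 24.5² + 17.2² + 2·[24.5·17.2·0.67] = 896.09 + 564.676 = 1460.77.
Under uncorrelated errors the observed covariances equal the true-score covariances, so only the own-variance terms attenuate.
True-score variance = [24.5²·0.84 + 17.2²·0.62] + 564.676 = 687.631 + 564.676 = 1252.31.
Reliability = 1252.31 / 1460.77 = 0.857.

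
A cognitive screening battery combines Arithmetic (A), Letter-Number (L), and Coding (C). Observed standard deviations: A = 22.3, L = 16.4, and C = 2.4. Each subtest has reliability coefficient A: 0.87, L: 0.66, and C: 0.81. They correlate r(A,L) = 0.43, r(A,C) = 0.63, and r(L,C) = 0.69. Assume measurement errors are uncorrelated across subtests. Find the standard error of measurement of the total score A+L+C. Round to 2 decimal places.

Var(total) = 772.01 + 436.271 = 1208.28.
True-score variance = 614.822 + 436.271 = 1051.09, so reliability = 0.8699.
Error variance = 1208.28 − 1051.09 = 157.188; SEM = √157.188 = 12.54.

12.54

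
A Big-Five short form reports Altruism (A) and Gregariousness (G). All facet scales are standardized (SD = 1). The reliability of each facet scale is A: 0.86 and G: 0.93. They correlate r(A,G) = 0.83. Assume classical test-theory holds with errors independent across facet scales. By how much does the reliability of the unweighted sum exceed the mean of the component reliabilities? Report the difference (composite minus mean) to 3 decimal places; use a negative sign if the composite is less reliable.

Var(sum) = 2 + 1.66 = 3.66; true-score variance = 1.79 + 1.66 = 3.45; composite reliability = 0.9426.
Mean component reliability = 0.8950.
Difference = 0.9426 − 0.8950 = 0.048.

0.048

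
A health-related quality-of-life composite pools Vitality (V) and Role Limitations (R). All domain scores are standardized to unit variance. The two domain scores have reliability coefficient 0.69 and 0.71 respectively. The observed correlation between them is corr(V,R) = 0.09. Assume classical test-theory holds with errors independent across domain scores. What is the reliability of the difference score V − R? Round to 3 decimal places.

0.670

Var(V−R) = 1 + 1 − 2·0.09 = 2 − 0.18 = 1.82.
Under uncorrelated errors the observed covariances equal the true-score covariances, so only the own-variance terms attenuate.
True-score variance = [0.69 + 0.71] − 0.18 = 1.4 − 0.18 = 1.22.
Reliability = 1.22 / 1.82 = 0.670.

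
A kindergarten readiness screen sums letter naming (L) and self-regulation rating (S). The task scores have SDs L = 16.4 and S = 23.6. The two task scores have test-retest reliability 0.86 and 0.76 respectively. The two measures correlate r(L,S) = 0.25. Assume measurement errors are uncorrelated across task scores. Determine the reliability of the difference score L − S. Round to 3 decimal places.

Var(L−S) = 16.4² + 23.6² − 2·16.4·23.6·0.25 = 825.92 − 193.52 = 632.4.
With uncorrelated errors the cross-covariances are all true-score covariance, so they carry over unchanged; only the diagonal terms shrink to ρᵢσᵢ².
True-score variance = [16.4²·0.86 + 23.6²·0.76] − 193.52 = 654.595 − 193.52 = 461.075.
Reliability = 461.075 / 632.4 = 0.729.

0.729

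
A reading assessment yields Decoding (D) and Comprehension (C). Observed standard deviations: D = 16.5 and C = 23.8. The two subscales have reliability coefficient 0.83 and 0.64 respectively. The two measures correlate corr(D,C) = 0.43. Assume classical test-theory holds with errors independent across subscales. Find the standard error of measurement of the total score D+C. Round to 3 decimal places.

15.818

Var(total) = 838.69 + 337.722 = 1176.41.
True-score variance = 588.489 + 337.722 = 926.211, so reliability = 0.7873.
Error variance = 1176.41 − 926.211 = 250.201; SEM = √250.201 = 15.818.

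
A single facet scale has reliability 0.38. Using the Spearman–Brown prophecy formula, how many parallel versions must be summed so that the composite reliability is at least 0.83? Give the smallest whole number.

k ≥ ρ*(1−ρ₁)/(ρ₁(1−ρ*)) = 0.83·0.62 / (0.38·0.17) = 7.966.
Smallest integer k = 8.

8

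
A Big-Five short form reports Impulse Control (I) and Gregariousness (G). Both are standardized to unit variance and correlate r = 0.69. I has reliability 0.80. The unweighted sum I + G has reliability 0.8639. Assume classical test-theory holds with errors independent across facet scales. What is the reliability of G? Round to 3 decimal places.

Var(I+G) = 2 + 2·0.69 = 3.380.
True-score variance = ρ_I + ρ_G + 2·0.69, so 0.8639 = (0.80 + ρ_G + 1.38) / 3.380.
ρ_G = 0.8639·3.380 − 0.80 − 1.38 = 0.740.

0.740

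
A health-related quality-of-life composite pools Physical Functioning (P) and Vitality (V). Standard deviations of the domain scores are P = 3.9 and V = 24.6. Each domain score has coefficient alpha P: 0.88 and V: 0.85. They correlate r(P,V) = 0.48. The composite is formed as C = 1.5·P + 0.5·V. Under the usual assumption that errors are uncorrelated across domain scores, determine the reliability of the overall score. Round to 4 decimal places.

Var(C) = 1.5²·3.9² + 0.5²·24.6² + 2·[0.75·3.9·24.6·0.48] = 185.513 + 69.0768 = 254.589.
Because errors are independent across components, Cov(Tᵢ,Tⱼ) = Cov(Xᵢ,Xⱼ); the off-diagonal part of the true-score variance is the same as above.
True-score variance = [1.5²·3.9²·0.88 + 0.5²·24.6²·0.85] + 69.0768 = 158.712 + 69.0768 = 227.789.
Reliability = 227.789 / 254.589 = 0.8947.

0.8947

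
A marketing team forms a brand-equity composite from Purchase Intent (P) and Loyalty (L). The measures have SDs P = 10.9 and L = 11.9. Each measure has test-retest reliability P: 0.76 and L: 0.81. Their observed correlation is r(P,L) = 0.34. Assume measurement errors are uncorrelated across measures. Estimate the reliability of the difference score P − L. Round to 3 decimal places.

0.678

Var(P−L) = 10.9² + 11.9² − 2·10.9·11.9·0.34 = 260.42 − 88.2028 = 172.217.
Because errors are independent across components, Cov(Tᵢ,Tⱼ) = Cov(Xᵢ,Xⱼ); the off-diagonal part of the true-score variance is the same as above.
True-score variance = [10.9²·0.76 + 11.9²·0.81] − 88.2028 = 205 − 88.2028 = 116.797.
Reliability = 116.797 / 172.217 = 0.678.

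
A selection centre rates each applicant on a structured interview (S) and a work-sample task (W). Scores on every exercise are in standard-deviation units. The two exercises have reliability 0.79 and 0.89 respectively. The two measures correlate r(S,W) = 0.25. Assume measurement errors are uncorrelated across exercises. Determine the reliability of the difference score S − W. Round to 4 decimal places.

Var(S−W) = 1 + 1 − 2·0.25 = 2 − 0.5 = 1.5.
Under uncorrelated errors the observed covariances equal the true-score covariances, so only the own-variance terms attenuate.
True-score variance = [0.79 + 0.89] − 0.5 = 1.68 − 0.5 = 1.18.
Reliability = 1.18 / 1.5 = 0.7867.

0.7867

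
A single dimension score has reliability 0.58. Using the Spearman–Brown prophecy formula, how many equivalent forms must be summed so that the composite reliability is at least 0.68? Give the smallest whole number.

k ≥ ρ*(1−ρ₁)/(ρ₁(1−ρ*)) = 0.68·0.42 / (0.58·0.32) = 1.539.
Smallest integer k = 2.

2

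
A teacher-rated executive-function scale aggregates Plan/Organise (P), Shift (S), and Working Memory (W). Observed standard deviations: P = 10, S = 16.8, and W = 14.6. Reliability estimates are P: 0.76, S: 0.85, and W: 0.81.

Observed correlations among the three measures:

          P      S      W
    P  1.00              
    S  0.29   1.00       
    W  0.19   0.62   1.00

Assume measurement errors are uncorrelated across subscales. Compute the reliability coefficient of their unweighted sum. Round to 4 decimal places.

Var(P+S+W) = 10² + 16.8² + 14.6² + 2·[10·16.8·0.29 + 10·14.6·0.19 + 16.8·14.6·0.62] = 595.4 + 457.067 = 1052.47.
Because errors are independent across components, Cov(Tᵢ,Tⱼ) = Cov(Xᵢ,Xⱼ); the off-diagonal part of the true-score variance is the same as above.
True-score variance = [10²·0.76 + 16.8²·0.85 + 14.6²·0.81] + 457.067 = 488.564 + 457.067 = 945.631.
Reliability = 945.631 / 1052.47 = 0.8985.

0.8985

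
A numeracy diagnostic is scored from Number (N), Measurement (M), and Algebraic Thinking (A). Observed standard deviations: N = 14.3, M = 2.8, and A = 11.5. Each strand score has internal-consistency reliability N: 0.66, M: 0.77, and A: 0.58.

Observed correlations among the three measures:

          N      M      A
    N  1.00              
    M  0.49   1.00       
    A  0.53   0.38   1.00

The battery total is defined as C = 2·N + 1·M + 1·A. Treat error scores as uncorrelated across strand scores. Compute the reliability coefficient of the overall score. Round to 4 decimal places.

0.7620

Var(C) = 2²·14.3² + 2.8² + 11.5² + 2·[2·14.3·2.8·0.49 + 2·14.3·11.5·0.53 + 2.8·11.5·0.38] = 958.05 + 451.584 = 1409.63.
Because errors are independent across components, Cov(Tᵢ,Tⱼ) = Cov(Xᵢ,Xⱼ); the off-diagonal part of the true-score variance is the same as above.
True-score variance = [2²·14.3²·0.66 + 2.8²·0.77 + 11.5²·0.58] + 451.584 = 622.595 + 451.584 = 1074.18.
Reliability = 1074.18 / 1409.63 = 0.7620.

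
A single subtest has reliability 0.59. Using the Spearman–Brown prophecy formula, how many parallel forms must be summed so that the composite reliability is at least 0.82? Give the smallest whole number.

k ≥ ρ*(1−ρ₁)/(ρ₁(1−ρ*)) = 0.82·0.41 / (0.59·0.18) = 3.166.
Smallest integer k = 4.

4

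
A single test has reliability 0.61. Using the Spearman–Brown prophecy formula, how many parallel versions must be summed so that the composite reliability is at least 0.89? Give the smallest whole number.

k ≥ ρ*(1−ρ₁)/(ρ₁(1−ρ*)) = 0.89·0.39 / (0.61·0.11) = 5.173.
Smallest integer k = 6.

6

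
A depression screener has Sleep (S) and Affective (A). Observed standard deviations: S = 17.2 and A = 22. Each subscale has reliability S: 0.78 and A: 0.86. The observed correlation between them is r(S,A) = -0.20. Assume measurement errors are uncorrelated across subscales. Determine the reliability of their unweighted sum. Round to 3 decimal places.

Var(S+A) = 17.2² + 22² + 2·[17.2·22·(-0.20)] = 779.84 − 151.36 = 628.48.
Because errors are independent across components, Cov(Tᵢ,Tⱼ) = Cov(Xᵢ,Xⱼ); the off-diagonal part of the true-score variance is the same as above.
True-score variance = [17.2²·0.78 + 22²·0.86] − 151.36 = 646.995 − 151.36 = 495.635.
Reliability = 495.635 / 628.48 = 0.789.

0.789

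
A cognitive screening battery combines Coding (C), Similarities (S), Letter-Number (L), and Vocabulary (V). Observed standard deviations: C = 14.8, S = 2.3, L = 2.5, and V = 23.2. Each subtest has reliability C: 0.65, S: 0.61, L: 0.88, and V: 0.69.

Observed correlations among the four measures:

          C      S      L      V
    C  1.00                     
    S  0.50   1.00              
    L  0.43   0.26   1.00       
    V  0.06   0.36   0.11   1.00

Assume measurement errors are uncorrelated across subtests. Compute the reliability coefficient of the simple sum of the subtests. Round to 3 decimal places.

Var(C+S+L+V) = 14.8² + 2.3² + 2.5² + 23.2² + 2·[14.8·2.3·0.50 + 14.8·2.5·0.43 + 14.8·23.2·0.06 + 2.3·2.5·0.26 + 2.3·23.2·0.36 + 2.5·23.2·0.11] = 768.82 + 161.232 = 930.052.
With uncorrelated errors the cross-covariances are all true-score covariance, so they carry over unchanged; only the diagonal terms shrink to ρᵢσᵢ².
True-score variance = [14.8²·0.65 + 2.3²·0.61 + 2.5²·0.88 + 23.2²·0.69] + 161.232 = 522.488 + 161.232 = 683.721.
Reliability = 683.721 / 930.052 = 0.735.

0.735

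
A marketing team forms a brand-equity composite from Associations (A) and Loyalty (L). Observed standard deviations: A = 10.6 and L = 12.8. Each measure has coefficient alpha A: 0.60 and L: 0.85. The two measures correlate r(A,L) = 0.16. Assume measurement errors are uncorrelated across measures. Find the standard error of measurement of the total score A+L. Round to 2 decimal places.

Var(total) = 276.2 + 43.4176 = 319.618.
True-score variance = 206.68 + 43.4176 = 250.098, so reliability = 0.7825.
Error variance = 319.618 − 250.098 = 69.52; SEM = √69.52 = 8.34.

8.34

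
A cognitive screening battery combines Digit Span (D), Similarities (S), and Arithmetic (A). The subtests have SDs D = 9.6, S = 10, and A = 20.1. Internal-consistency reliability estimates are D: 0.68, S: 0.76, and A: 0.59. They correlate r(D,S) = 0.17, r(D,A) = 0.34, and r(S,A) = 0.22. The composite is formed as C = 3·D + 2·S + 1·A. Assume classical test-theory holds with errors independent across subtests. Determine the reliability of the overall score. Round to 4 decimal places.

Var(C) = 3²·9.6² + 2²·10² + 20.1² + 2·[6·9.6·10·0.17 + 3·9.6·20.1·0.34 + 2·10·20.1·0.22] = 1633.45 + 766.358 = 2399.81.
With uncorrelated errors the cross-covariances are all true-score covariance, so they carry over unchanged; only the diagonal terms shrink to ρᵢσᵢ².
True-score variance = [3²·9.6²·0.68 + 2²·10²·0.76 + 20.1²·0.59] + 766.358 = 1106.39 + 766.358 = 1872.74.
Reliability = 1872.74 / 2399.81 = 0.7804.

0.7804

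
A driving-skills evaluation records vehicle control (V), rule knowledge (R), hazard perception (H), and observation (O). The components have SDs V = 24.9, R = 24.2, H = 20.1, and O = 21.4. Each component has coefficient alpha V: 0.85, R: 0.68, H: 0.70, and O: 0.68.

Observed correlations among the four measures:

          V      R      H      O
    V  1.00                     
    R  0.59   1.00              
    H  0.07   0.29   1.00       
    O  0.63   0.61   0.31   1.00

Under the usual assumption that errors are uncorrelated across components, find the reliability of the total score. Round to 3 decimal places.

Var(V+R+H+O) = 24.9² + 24.2² + 20.1² + 21.4² + 2·[24.9·24.2·0.59 + 24.9·20.1·0.07 + 24.9·21.4·0.63 + 24.2·20.1·0.29 + 24.2·21.4·0.61 + 20.1·21.4·0.31] = 2067.62 + 2633.14 = 4700.76.
With uncorrelated errors the cross-covariances are all true-score covariance, so they carry over unchanged; only the diagonal terms shrink to ρᵢσᵢ².
True-score variance = [24.9²·0.85 + 24.2²·0.68 + 20.1²·0.70 + 21.4²·0.68] + 2633.14 = 1519.46 + 2633.14 = 4152.6.
Reliability = 4152.6 / 4700.76 = 0.883.

0.883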